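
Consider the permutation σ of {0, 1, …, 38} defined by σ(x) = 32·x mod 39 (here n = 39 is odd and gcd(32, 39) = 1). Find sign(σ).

+1

Start at x=20: 20 → 16 → 5 → 4 → 11 → 1 → 32 → … (one orbit).
Cycle type of π: 12×3 + 2 + 1; total 5 cycles.
39 − 5 = 34 transpositions; sign(π) = (−1)^34 = +1.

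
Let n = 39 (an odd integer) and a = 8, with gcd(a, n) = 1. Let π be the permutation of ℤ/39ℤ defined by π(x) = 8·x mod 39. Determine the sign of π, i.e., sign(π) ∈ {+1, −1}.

Orbit of 5 under x↦8x: [5, 1, 8, 25]… (length divides ord_39(8)).
Decompose π into cycles: lengths [4, 4, 4, 4, 4, 4, 4, 4, 4, 2, 1] (11 cycles, including the fixed point 0).
11 cycles on 39: each ℓ→(−1)^(ℓ−1), product (−1)^28 = +1.
(8|39)_J = +1 (Zolotarev's lemma cross-check).

+1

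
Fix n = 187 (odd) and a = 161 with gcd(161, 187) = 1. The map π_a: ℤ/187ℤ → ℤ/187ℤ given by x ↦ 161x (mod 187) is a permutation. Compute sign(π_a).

-1

Start at x=4: 4 → 83 → 86 → 8 → 166 → 172 → 16 → … (one orbit).
The orbit structure of x ↦ 161x mod 187: 8 orbits of sizes [40, 40, 40, 40, 10, 8, 8, 1].
n − c = 187 − 8 = 179; sign = (−1)^179 = -1.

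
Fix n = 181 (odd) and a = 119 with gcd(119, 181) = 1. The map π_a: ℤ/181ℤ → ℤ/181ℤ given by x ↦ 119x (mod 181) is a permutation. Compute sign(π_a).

+1

Start at x=101: 101 → 73 → 180 → 62 → 138 → 132 → 142 → … (one orbit).
Decompose π into cycles: lengths [18, 18, 18, 18, 18, 18, 18, 18, 18, 18, 1] (11 cycles, including the fixed point 0).
11 cycles on 181: each ℓ→(−1)^(ℓ−1), product (−1)^170 = +1.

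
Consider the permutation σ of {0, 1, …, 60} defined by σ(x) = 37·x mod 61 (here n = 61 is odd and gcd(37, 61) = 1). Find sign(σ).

-1

Trace 37: π^k(37) = [37, 27, 23, 58, 11, 41, 53] for k=0..6.
Cycle type of π: 20×3 + 1; total 4 cycles.
n − c = 61 − 4 = 57; sign = (−1)^57 = -1.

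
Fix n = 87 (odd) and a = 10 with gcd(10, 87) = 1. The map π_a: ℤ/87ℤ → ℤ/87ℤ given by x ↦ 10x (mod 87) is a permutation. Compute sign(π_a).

Trace 19: π^k(19) = [19, 16, 73, 34, 79, 7, 70] for k=0..6.
Cycle type of π: 28×3 + 1×3; total 6 cycles.
n − c = 87 − 6 = 81; sign = (−1)^81 = -1.
(10|87)_J = -1 (Zolotarev's lemma cross-check).

-1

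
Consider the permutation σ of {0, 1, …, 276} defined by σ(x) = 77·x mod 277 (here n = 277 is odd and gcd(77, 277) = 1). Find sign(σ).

-1

Orbit of 136 under x↦77x: [136, 223, 274, 46, 218, 166, 40]… (length divides ord_277(77)).
Cycle lengths of π_77 on ℤ/277ℤ: [276, 1]; 2 cycles in total.
With 2 cycles on 277 points, sign = (−1)^{277−2} = -1.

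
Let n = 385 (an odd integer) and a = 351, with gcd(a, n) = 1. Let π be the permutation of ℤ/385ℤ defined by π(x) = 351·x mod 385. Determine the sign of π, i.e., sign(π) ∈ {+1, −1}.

Trace 1: π^k(1) = [1, 351] for k=0..1.
The orbit structure of x ↦ 351x mod 385: 210 orbits of sizes [2, 2, 2, 2, 2, 2, 2, 2, 2, 2, 2, 2, 2, 2, 2, 2, 2, 2, 2, 2, 2, 2, 2, 2, 2, 2, 2, 2, 2, 2, 2, 2, 2, 2, 2, 2, 2, 2, 2, 2, 2, 2, 2, 2, 2, 2, 2, 2, 2, 2, 2, 2, 2, 2, 2, 2, 2, 2, 2, 2, 2, 2, 2, 2, 2, 2, 2, 2, 2, 2, 2, 2, 2, 2, 2, 2, 2, 2, 2, 2, 2, 2, 2, 2, 2, 2, 2, 2, 2, 2, 2, 2, 2, 2, 2, 2, 2, 2, 2, 2, 2, 2, 2, 2, 2, 2, 2, 2, 2, 2, 2, 2, 2, 2, 2, 2, 2, 2, 2, 2, 2, 2, 2, 2, 2, 2, 2, 2, 2, 2, 2, 2, 2, 2, 2, 2, 2, 2, 2, 2, 2, 2, 2, 2, 2, 2, 2, 2, 2, 2, 2, 2, 2, 2, 2, 2, 2, 2, 2, 2, 2, 2, 2, 2, 2, 2, 2, 2, 2, 2, 2, 2, 2, 2, 2, 1, 1, 1, 1, 1, 1, 1, 1, 1, 1, 1, 1, 1, 1, 1, 1, 1, 1, 1, 1, 1, 1, 1, 1, 1, 1, 1, 1, 1, 1, 1, 1, 1, 1, 1].
Σ(ℓ_i−1) = 385−210 = 175; sign = (−1)^175 = -1.

-1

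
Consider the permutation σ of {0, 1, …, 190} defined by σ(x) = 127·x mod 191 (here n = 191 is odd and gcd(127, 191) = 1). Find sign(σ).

Orbit of 64 under x↦127x: [64, 106, 92, 33, 180, 131, 20]… (length divides ord_191(127)).
Cycle lengths of π_127 on ℤ/191ℤ: [190, 1]; 2 cycles in total.
2 cycles on 191: each ℓ→(−1)^(ℓ−1), product (−1)^189 = -1.
Check: (127/191) = -1 by Zolotarev.

-1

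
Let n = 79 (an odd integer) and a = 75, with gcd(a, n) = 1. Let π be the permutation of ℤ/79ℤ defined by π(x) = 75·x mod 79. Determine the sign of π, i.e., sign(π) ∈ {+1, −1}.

-1

Orbit of 49 under x↦75x: [49, 41, 73, 24, 62, 68, 44]… (length divides ord_79(75)).
Decompose π into cycles: lengths [78, 1] (2 cycles, including the fixed point 0).
79 − 2 = 77 transpositions; sign(π) = (−1)^77 = -1.
The Jacobi symbol (75|79) = -1 (Zolotarev) agrees.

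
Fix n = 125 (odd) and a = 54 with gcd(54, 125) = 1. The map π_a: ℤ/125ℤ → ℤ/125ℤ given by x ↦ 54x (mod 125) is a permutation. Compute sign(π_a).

+1

Trace 36: π^k(36) = [36, 69, 101, 79, 16, 114, 31] for k=0..6.
The orbit structure of x ↦ 54x mod 125: 7 orbits of sizes [50, 50, 10, 10, 2, 2, 1].
n − c = 125 − 7 = 118; sign = (−1)^118 = +1.
The Jacobi symbol (54|125) = +1 (Zolotarev) agrees.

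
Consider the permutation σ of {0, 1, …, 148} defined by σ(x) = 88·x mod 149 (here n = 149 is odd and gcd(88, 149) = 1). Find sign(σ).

Start at x=30: 30 → 107 → 29 → 19 → 33 → 73 → 17 → … (one orbit).
Cycle type of π: 37×4 + 1; total 5 cycles.
sign(π) = (−1)^{n − #cycles} = (−1)^{149−5} = (−1)^144 = +1.
The Jacobi symbol (88|149) = +1 (Zolotarev) agrees.

+1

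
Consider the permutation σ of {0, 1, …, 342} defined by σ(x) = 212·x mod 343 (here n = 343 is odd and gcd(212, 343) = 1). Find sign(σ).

+1

Trace 151: π^k(151) = [151, 113, 289, 214, 92, 296, 326] for k=0..6.
π_212 has 7 disjoint cycles with lengths [147, 147, 21, 21, 3, 3, 1] on {0,…,342}.
343 − 7 = 336 transpositions; sign(π) = (−1)^336 = +1.
Zolotarev: (212|343) = +1, matching the cycle-count sign.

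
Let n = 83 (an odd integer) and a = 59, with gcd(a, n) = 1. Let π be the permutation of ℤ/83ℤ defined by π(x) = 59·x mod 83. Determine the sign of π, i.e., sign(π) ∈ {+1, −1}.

Start at x=70: 70 → 63 → 65 → 17 → 7 → 81 → 48 → … (one orbit).
Decompose π into cycles: lengths [41, 41, 1] (3 cycles, including the fixed point 0).
83 − 3 = 80 transpositions; sign(π) = (−1)^80 = +1.

+1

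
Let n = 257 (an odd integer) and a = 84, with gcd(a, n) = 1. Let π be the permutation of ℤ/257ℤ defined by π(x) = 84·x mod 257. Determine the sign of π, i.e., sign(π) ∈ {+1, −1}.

+1

Start at x=185: 185 → 120 → 57 → 162 → 244 → 193 → 21 → … (one orbit).
3 cycles of lengths [128, 128, 1].
3 cycles on 257: each ℓ→(−1)^(ℓ−1), product (−1)^254 = +1.
Via Zolotarev, sign(π_{84}) = (84|257) = +1.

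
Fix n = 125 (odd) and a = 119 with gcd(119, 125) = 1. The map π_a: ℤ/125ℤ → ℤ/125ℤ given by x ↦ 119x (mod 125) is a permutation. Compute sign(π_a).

Trace 89: π^k(89) = [89, 91, 79, 26, 94, 61, 9] for k=0..6.
7 cycles of lengths [50, 50, 10, 10, 2, 2, 1].
n − c = 125 − 7 = 118; sign = (−1)^118 = +1.
Zolotarev: (119|125) = +1, matching the cycle-count sign.

+1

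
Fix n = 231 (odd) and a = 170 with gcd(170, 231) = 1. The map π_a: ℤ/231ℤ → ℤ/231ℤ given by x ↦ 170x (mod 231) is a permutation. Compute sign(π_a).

-1

Trace 67: π^k(67) = [67, 71, 58, 158, 64, 23, 214] for k=0..6.
π_170 has 18 disjoint cycles with lengths [30, 30, 30, 30, 15, 15, 15, 15, 10, 10, 6, 6, 5, 5, 3, 3, 2, 1] on {0,…,230}.
231 − 18 = 213 transpositions; sign(π) = (−1)^213 = -1.
Check: (170/231) = -1 by Zolotarev.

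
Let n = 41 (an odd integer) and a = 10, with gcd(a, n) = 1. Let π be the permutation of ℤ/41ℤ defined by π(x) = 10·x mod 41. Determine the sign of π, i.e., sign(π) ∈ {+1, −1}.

+1

Trace 10: π^k(10) = [10, 18, 16, 37, 1] for k=0..4.
π_10 has 9 disjoint cycles with lengths [5, 5, 5, 5, 5, 5, 5, 5, 1] on {0,…,40}.
Σ(ℓ_i−1) = 41−9 = 32; sign = (−1)^32 = +1.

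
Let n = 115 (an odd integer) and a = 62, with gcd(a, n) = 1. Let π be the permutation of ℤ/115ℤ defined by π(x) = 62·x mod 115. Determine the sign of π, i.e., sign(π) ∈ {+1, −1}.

Orbit of 78 under x↦62x: [78, 6, 27, 64, 58, 31, 82]… (length divides ord_115(62)).
Cycle type of π: 44×2 + 11×2 + 4 + 1; total 6 cycles.
sign(π) = (−1)^{n − #cycles} = (−1)^{115−6} = (−1)^109 = -1.

-1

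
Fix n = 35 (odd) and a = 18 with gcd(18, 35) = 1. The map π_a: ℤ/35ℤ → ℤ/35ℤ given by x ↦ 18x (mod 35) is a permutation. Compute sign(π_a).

-1

Start at x=29: 29 → 32 → 16 → 8 → 4 → 2 → 1 → … (one orbit).
π_18 has 6 disjoint cycles with lengths [12, 12, 4, 3, 3, 1] on {0,…,34}.
35 − 6 = 29 transpositions; sign(π) = (−1)^29 = -1.
Via Zolotarev, sign(π_{18}) = (18|35) = -1.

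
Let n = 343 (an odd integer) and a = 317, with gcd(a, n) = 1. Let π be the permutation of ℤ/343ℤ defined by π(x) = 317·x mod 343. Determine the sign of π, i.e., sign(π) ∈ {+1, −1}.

Start at x=331: 331 → 312 → 120 → 310 → 172 → 330 → 338 → … (one orbit).
The orbit structure of x ↦ 317x mod 343: 7 orbits of sizes [147, 147, 21, 21, 3, 3, 1].
Σ(ℓ_i−1) = 343−7 = 336; sign = (−1)^336 = +1.
Check: (317/343) = +1 by Zolotarev.

+1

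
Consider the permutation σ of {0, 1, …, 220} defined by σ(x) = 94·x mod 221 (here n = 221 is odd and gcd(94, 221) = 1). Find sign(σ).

+1

Orbit of 87 under x↦94x: [87, 1, 94, 217, 66, 16, 178]… (length divides ord_221(94)).
Cycle type of π: 24×8 + 8×2 + 3×4 + 1; total 15 cycles.
15 cycles on 221: each ℓ→(−1)^(ℓ−1), product (−1)^206 = +1.
The Jacobi symbol (94|221) = +1 (Zolotarev) agrees.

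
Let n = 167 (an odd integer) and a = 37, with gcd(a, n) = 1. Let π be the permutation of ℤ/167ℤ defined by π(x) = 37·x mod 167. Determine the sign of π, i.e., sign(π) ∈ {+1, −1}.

-1

Start at x=9: 9 → 166 → 130 → 134 → 115 → 80 → 121 → … (one orbit).
The orbit structure of x ↦ 37x mod 167: 2 orbits of sizes [166, 1].
sign(π) = (−1)^{n − #cycles} = (−1)^{167−2} = (−1)^165 = -1.
Via Zolotarev, sign(π_{37}) = (37|167) = -1.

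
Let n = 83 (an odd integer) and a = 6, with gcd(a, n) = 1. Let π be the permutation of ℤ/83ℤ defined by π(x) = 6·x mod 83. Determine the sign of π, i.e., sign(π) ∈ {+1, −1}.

Orbit of 27 under x↦6x: [27, 79, 59, 22, 49, 45, 21]… (length divides ord_83(6)).
2 cycles of lengths [82, 1].
Σ(ℓ_i−1) = 83−2 = 81; sign = (−1)^81 = -1.
Via Zolotarev, sign(π_{6}) = (6|83) = -1.

-1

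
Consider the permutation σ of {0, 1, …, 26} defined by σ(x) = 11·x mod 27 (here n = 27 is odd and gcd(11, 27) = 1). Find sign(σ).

Trace 1: π^k(1) = [1, 11, 13, 8, 7, 23, 10] for k=0..6.
The orbit structure of x ↦ 11x mod 27: 4 orbits of sizes [18, 6, 2, 1].
n − c = 27 − 4 = 23; sign = (−1)^23 = -1.
The Jacobi symbol (11|27) = -1 (Zolotarev) agrees.

-1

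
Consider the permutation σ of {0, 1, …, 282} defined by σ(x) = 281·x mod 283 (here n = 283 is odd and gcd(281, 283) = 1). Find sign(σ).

Orbit of 207 under x↦281x: [207, 152, 262, 42, 199, 168, 230]… (length divides ord_283(281)).
π_281 has 7 disjoint cycles with lengths [47, 47, 47, 47, 47, 47, 1] on {0,…,282}.
Σ(ℓ_i−1) = 283−7 = 276; sign = (−1)^276 = +1.

+1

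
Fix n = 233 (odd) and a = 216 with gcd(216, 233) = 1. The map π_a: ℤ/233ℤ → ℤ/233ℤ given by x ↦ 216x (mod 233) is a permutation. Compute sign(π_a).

-1

Trace 89: π^k(89) = [89, 118, 91, 84, 203, 44, 184] for k=0..6.
π_216 has 2 disjoint cycles with lengths [232, 1] on {0,…,232}.
Σ(ℓ_i−1) = 233−2 = 231; sign = (−1)^231 = -1.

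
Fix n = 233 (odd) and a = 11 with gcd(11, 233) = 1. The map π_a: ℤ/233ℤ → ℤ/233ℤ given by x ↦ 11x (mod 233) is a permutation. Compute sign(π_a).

-1

Orbit of 44 under x↦11x: [44, 18, 198, 81, 192, 15, 165]… (length divides ord_233(11)).
2 cycles of lengths [232, 1].
2 cycles on 233: each ℓ→(−1)^(ℓ−1), product (−1)^231 = -1.
The Jacobi symbol (11|233) = -1 (Zolotarev) agrees.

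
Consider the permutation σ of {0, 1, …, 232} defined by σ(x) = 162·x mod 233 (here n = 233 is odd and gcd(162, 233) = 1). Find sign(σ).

+1

Start at x=229: 229 → 51 → 107 → 92 → 225 → 102 → 214 → … (one orbit).
π_162 has 5 disjoint cycles with lengths [58, 58, 58, 58, 1] on {0,…,232}.
Σ(ℓ_i−1) = 233−5 = 228; sign = (−1)^228 = +1.
Zolotarev: (162|233) = +1, matching the cycle-count sign.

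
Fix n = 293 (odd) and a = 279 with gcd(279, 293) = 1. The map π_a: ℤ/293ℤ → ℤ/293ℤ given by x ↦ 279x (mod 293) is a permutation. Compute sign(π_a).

+1

Trace 137: π^k(137) = [137, 133, 189, 284, 126, 287, 84] for k=0..6.
Cycle lengths of π_279 on ℤ/293ℤ: [73, 73, 73, 73, 1]; 5 cycles in total.
sign(π) = (−1)^{n − #cycles} = (−1)^{293−5} = (−1)^288 = +1.
Zolotarev: (279|293) = +1, matching the cycle-count sign.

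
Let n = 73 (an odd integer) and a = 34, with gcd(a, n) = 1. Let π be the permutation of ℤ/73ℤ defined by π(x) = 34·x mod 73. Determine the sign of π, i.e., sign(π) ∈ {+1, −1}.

Start at x=63: 63 → 25 → 47 → 65 → 20 → 23 → 52 → … (one orbit).
π_34 has 2 disjoint cycles with lengths [72, 1] on {0,…,72}.
73 − 2 = 71 transpositions; sign(π) = (−1)^71 = -1.
Via Zolotarev, sign(π_{34}) = (34|73) = -1.

-1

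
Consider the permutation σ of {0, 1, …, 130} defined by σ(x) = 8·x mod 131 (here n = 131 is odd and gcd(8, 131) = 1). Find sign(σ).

Start at x=112: 112 → 110 → 94 → 97 → 121 → 51 → 15 → … (one orbit).
The orbit structure of x ↦ 8x mod 131: 2 orbits of sizes [130, 1].
With 2 cycles on 131 points, sign = (−1)^{131−2} = -1.
Check: (8/131) = -1 by Zolotarev.

-1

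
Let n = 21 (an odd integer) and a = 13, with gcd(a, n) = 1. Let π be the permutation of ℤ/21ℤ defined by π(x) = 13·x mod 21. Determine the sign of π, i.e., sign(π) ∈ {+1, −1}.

Orbit of 1 under x↦13x: [1, 13]… (length divides ord_21(13)).
Decompose π into cycles: lengths [2, 2, 2, 2, 2, 2, 2, 2, 2, 1, 1, 1] (12 cycles, including the fixed point 0).
sign(π) = (−1)^{n − #cycles} = (−1)^{21−12} = (−1)^9 = -1.

-1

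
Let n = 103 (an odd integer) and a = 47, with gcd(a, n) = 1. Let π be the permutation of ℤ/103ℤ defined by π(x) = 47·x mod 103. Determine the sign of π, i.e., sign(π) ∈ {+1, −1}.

Start at x=56: 56 → 57 → 1 → 47 → 46 → 102 → 56 (one orbit).
π_47 has 18 disjoint cycles with lengths [6, 6, 6, 6, 6, 6, 6, 6, 6, 6, 6, 6, 6, 6, 6, 6, 6, 1] on {0,…,102}.
103 − 18 = 85 transpositions; sign(π) = (−1)^85 = -1.
Zolotarev: (47|103) = -1, matching the cycle-count sign.

-1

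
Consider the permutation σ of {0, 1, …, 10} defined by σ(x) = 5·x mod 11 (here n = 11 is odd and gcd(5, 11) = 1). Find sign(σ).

+1

Trace 9: π^k(9) = [9, 1, 5, 3, 4] for k=0..4.
Cycle type of π: 5×2 + 1; total 3 cycles.
Σ(ℓ_i−1) = 11−3 = 8; sign = (−1)^8 = +1.
(5|11)_J = +1 (Zolotarev's lemma cross-check).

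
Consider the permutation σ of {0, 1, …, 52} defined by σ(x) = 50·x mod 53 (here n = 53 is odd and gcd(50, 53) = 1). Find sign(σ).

-1

Trace 52: π^k(52) = [52, 3, 44, 27, 25, 31, 13] for k=0..6.
Cycle type of π: 52 + 1; total 2 cycles.
sign(π) = (−1)^{n − #cycles} = (−1)^{53−2} = (−1)^51 = -1.
The Jacobi symbol (50|53) = -1 (Zolotarev) agrees.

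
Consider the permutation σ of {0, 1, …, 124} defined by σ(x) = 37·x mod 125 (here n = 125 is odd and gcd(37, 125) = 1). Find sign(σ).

Start at x=52: 52 → 49 → 63 → 81 → 122 → 14 → 18 → … (one orbit).
Cycle type of π: 100 + 20 + 4 + 1; total 4 cycles.
Σ(ℓ_i−1) = 125−4 = 121; sign = (−1)^121 = -1.
The Jacobi symbol (37|125) = -1 (Zolotarev) agrees.

-1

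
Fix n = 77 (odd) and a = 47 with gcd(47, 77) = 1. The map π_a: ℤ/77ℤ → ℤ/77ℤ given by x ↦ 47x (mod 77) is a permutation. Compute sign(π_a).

Trace 1: π^k(1) = [1, 47, 53, 27, 37, 45, 36] for k=0..6.
π_47 has 6 disjoint cycles with lengths [30, 30, 6, 5, 5, 1] on {0,…,76}.
With 6 cycles on 77 points, sign = (−1)^{77−6} = -1.

-1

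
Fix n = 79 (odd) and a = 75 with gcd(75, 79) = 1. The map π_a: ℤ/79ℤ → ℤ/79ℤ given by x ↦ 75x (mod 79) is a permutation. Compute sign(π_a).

Orbit of 13 under x↦75x: [13, 27, 50, 37, 10, 39, 2]… (length divides ord_79(75)).
Decompose π into cycles: lengths [78, 1] (2 cycles, including the fixed point 0).
Σ(ℓ_i−1) = 79−2 = 77; sign = (−1)^77 = -1.
Via Zolotarev, sign(π_{75}) = (75|79) = -1.

-1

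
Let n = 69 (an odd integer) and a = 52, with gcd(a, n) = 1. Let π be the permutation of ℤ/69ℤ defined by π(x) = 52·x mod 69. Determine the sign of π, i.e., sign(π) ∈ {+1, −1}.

+1

Trace 31: π^k(31) = [31, 25, 58, 49, 64, 16, 4] for k=0..6.
Cycle lengths of π_52 on ℤ/69ℤ: [11, 11, 11, 11, 11, 11, 1, 1, 1]; 9 cycles in total.
sign(π) = (−1)^{n − #cycles} = (−1)^{69−9} = (−1)^60 = +1.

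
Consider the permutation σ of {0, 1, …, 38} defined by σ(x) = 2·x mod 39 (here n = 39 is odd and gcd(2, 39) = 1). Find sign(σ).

+1

Start at x=5: 5 → 10 → 20 → 1 → 2 → 4 → 8 → … (one orbit).
5 cycles of lengths [12, 12, 12, 2, 1].
With 5 cycles on 39 points, sign = (−1)^{39−5} = +1.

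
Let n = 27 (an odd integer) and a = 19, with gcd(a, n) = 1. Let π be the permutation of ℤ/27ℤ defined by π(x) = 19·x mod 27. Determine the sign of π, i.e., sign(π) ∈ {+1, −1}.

+1

Start at x=10: 10 → 1 → 19 → 10 (one orbit).
The orbit structure of x ↦ 19x mod 27: 15 orbits of sizes [3, 3, 3, 3, 3, 3, 1, 1, 1, 1, 1, 1, 1, 1, 1].
With 15 cycles on 27 points, sign = (−1)^{27−15} = +1.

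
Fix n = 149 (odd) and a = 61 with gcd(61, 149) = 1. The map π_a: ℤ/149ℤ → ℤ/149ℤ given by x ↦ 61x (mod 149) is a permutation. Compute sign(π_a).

+1

Orbit of 33 under x↦61x: [33, 76, 17, 143, 81, 24, 123]… (length divides ord_149(61)).
Decompose π into cycles: lengths [74, 74, 1] (3 cycles, including the fixed point 0).
149 − 3 = 146 transpositions; sign(π) = (−1)^146 = +1.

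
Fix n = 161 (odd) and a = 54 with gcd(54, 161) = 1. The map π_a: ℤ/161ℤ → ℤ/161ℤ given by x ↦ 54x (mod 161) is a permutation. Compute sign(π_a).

-1

Trace 116: π^k(116) = [116, 146, 156, 52, 71, 131, 151] for k=0..6.
Decompose π into cycles: lengths [66, 66, 11, 11, 6, 1] (6 cycles, including the fixed point 0).
161 − 6 = 155 transpositions; sign(π) = (−1)^155 = -1.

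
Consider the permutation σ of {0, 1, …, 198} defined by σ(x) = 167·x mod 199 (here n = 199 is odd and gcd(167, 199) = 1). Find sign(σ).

-1

Orbit of 101 under x↦167x: [101, 151, 143, 1, 167, 29, 67]… (length divides ord_199(167)).
2 cycles of lengths [198, 1].
199 − 2 = 197 transpositions; sign(π) = (−1)^197 = -1.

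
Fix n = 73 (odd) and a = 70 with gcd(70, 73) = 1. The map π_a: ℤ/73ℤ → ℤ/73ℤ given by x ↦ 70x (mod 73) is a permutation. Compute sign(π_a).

Orbit of 72 under x↦70x: [72, 3, 64, 27, 65, 24, 1]… (length divides ord_73(70)).
Cycle lengths of π_70 on ℤ/73ℤ: [12, 12, 12, 12, 12, 12, 1]; 7 cycles in total.
73 − 7 = 66 transpositions; sign(π) = (−1)^66 = +1.

+1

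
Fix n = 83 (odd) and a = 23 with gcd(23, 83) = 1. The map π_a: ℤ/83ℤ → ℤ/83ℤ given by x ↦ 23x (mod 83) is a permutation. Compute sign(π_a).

Orbit of 23 under x↦23x: [23, 31, 49, 48, 25, 77, 28]… (length divides ord_83(23)).
π_23 has 3 disjoint cycles with lengths [41, 41, 1] on {0,…,82}.
Σ(ℓ_i−1) = 83−3 = 80; sign = (−1)^80 = +1.
(23|83)_J = +1 (Zolotarev's lemma cross-check).

+1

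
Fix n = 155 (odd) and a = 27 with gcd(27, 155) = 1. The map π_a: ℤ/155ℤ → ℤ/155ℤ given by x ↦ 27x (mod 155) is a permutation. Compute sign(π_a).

+1

Trace 4: π^k(4) = [4, 108, 126, 147, 94, 58, 16] for k=0..6.
Decompose π into cycles: lengths [20, 20, 20, 20, 20, 20, 10, 10, 10, 4, 1] (11 cycles, including the fixed point 0).
Σ(ℓ_i−1) = 155−11 = 144; sign = (−1)^144 = +1.
Zolotarev: (27|155) = +1, matching the cycle-count sign.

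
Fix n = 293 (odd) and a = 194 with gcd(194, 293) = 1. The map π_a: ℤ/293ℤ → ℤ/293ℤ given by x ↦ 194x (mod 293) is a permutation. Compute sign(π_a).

-1

Trace 155: π^k(155) = [155, 184, 243, 262, 139, 10, 182] for k=0..6.
The orbit structure of x ↦ 194x mod 293: 2 orbits of sizes [292, 1].
With 2 cycles on 293 points, sign = (−1)^{293−2} = -1.
Via Zolotarev, sign(π_{194}) = (194|293) = -1.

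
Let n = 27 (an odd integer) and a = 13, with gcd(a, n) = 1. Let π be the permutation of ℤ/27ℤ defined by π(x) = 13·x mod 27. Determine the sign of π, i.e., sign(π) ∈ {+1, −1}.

+1

Trace 25: π^k(25) = [25, 1, 13, 7, 10, 22, 16] for k=0..6.
The orbit structure of x ↦ 13x mod 27: 7 orbits of sizes [9, 9, 3, 3, 1, 1, 1].
27 − 7 = 20 transpositions; sign(π) = (−1)^20 = +1.
Check: (13/27) = +1 by Zolotarev.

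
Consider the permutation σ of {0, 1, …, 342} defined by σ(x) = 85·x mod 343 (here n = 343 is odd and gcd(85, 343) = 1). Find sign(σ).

+1

Trace 295: π^k(295) = [295, 36, 316, 106, 92, 274, 309] for k=0..6.
Cycle type of π: 49×6 + 7×6 + 1×7; total 19 cycles.
With 19 cycles on 343 points, sign = (−1)^{343−19} = +1.
(85|343)_J = +1 (Zolotarev's lemma cross-check).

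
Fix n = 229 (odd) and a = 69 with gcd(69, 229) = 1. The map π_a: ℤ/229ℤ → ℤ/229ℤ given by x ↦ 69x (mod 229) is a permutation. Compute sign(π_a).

Trace 224: π^k(224) = [224, 113, 11, 72, 159, 208, 154] for k=0..6.
2 cycles of lengths [228, 1].
2 cycles on 229: each ℓ→(−1)^(ℓ−1), product (−1)^227 = -1.

-1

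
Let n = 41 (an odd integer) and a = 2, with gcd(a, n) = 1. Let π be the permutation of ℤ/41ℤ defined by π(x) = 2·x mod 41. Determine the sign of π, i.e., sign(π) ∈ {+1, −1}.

Start at x=1: 1 → 2 → 4 → 8 → 16 → 32 → 23 → … (one orbit).
Decompose π into cycles: lengths [20, 20, 1] (3 cycles, including the fixed point 0).
41 − 3 = 38 transpositions; sign(π) = (−1)^38 = +1.

+1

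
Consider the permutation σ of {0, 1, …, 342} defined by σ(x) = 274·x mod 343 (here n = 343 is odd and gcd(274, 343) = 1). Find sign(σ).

+1

Start at x=295: 295 → 225 → 253 → 36 → 260 → 239 → 316 → … (one orbit).
19 cycles of lengths [49, 49, 49, 49, 49, 49, 7, 7, 7, 7, 7, 7, 1, 1, 1, 1, 1, 1, 1].
Σ(ℓ_i−1) = 343−19 = 324; sign = (−1)^324 = +1.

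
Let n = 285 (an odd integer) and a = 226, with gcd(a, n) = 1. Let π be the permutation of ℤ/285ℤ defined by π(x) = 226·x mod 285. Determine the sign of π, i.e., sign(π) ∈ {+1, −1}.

Start at x=61: 61 → 106 → 16 → 196 → 121 → 271 → 256 → … (one orbit).
45 cycles of lengths [9, 9, 9, 9, 9, 9, 9, 9, 9, 9, 9, 9, 9, 9, 9, 9, 9, 9, 9, 9, 9, 9, 9, 9, 9, 9, 9, 9, 9, 9, 1, 1, 1, 1, 1, 1, 1, 1, 1, 1, 1, 1, 1, 1, 1].
285 − 45 = 240 transpositions; sign(π) = (−1)^240 = +1.
Zolotarev: (226|285) = +1, matching the cycle-count sign.

+1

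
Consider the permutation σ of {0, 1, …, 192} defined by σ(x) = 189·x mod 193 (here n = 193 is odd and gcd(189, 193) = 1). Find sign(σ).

Trace 21: π^k(21) = [21, 109, 143, 7, 165, 112, 131] for k=0..6.
The orbit structure of x ↦ 189x mod 193: 5 orbits of sizes [48, 48, 48, 48, 1].
With 5 cycles on 193 points, sign = (−1)^{193−5} = +1.

+1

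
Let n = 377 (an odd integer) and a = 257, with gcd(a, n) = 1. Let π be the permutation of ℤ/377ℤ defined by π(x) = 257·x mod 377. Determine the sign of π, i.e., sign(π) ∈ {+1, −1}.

+1

Start at x=25: 25 → 16 → 342 → 53 → 49 → 152 → 233 → … (one orbit).
Cycle type of π: 42×8 + 7×4 + 6×2 + 1; total 15 cycles.
377 − 15 = 362 transpositions; sign(π) = (−1)^362 = +1.
(257|377)_J = +1 (Zolotarev's lemma cross-check).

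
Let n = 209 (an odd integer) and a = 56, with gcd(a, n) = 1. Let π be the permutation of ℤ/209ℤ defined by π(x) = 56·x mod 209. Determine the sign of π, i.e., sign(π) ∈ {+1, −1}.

-1

Start at x=1: 1 → 56 → 1 (one orbit).
The orbit structure of x ↦ 56x mod 209: 110 orbits of sizes [2, 2, 2, 2, 2, 2, 2, 2, 2, 2, 2, 2, 2, 2, 2, 2, 2, 2, 2, 2, 2, 2, 2, 2, 2, 2, 2, 2, 2, 2, 2, 2, 2, 2, 2, 2, 2, 2, 2, 2, 2, 2, 2, 2, 2, 2, 2, 2, 2, 2, 2, 2, 2, 2, 2, 2, 2, 2, 2, 2, 2, 2, 2, 2, 2, 2, 2, 2, 2, 2, 2, 2, 2, 2, 2, 2, 2, 2, 2, 2, 2, 2, 2, 2, 2, 2, 2, 2, 2, 2, 2, 2, 2, 2, 2, 2, 2, 2, 2, 1, 1, 1, 1, 1, 1, 1, 1, 1, 1, 1].
Σ(ℓ_i−1) = 209−110 = 99; sign = (−1)^99 = -1.
(56|209)_J = -1 (Zolotarev's lemma cross-check).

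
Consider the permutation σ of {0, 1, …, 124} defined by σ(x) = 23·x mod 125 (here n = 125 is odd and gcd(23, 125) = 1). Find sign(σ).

-1

Start at x=101: 101 → 73 → 54 → 117 → 66 → 18 → 39 → … (one orbit).
The orbit structure of x ↦ 23x mod 125: 4 orbits of sizes [100, 20, 4, 1].
sign(π) = (−1)^{n − #cycles} = (−1)^{125−4} = (−1)^121 = -1.
Via Zolotarev, sign(π_{23}) = (23|125) = -1.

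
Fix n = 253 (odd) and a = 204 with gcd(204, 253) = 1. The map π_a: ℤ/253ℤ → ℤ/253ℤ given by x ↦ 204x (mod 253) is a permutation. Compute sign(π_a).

Trace 40: π^k(40) = [40, 64, 153, 93, 250, 147, 134] for k=0..6.
Decompose π into cycles: lengths [110, 110, 22, 10, 1] (5 cycles, including the fixed point 0).
Σ(ℓ_i−1) = 253−5 = 248; sign = (−1)^248 = +1.

+1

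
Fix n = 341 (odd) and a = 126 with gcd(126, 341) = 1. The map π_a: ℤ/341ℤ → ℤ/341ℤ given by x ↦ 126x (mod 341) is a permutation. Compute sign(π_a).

+1

Trace 190: π^k(190) = [190, 70, 295, 1, 126] for k=0..4.
Decompose π into cycles: lengths [5, 5, 5, 5, 5, 5, 5, 5, 5, 5, 5, 5, 5, 5, 5, 5, 5, 5, 5, 5, 5, 5, 5, 5, 5, 5, 5, 5, 5, 5, 5, 5, 5, 5, 5, 5, 5, 5, 5, 5, 5, 5, 5, 5, 5, 5, 5, 5, 5, 5, 5, 5, 5, 5, 5, 5, 5, 5, 5, 5, 5, 5, 5, 5, 5, 5, 5, 5, 1] (69 cycles, including the fixed point 0).
Σ(ℓ_i−1) = 341−69 = 272; sign = (−1)^272 = +1.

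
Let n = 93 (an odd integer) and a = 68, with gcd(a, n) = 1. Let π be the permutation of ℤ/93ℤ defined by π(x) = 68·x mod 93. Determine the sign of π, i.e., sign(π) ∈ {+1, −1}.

+1

Start at x=92: 92 → 25 → 26 → 1 → 68 → 67 → 92 (one orbit).
Decompose π into cycles: lengths [6, 6, 6, 6, 6, 6, 6, 6, 6, 6, 6, 6, 6, 6, 6, 2, 1] (17 cycles, including the fixed point 0).
n − c = 93 − 17 = 76; sign = (−1)^76 = +1.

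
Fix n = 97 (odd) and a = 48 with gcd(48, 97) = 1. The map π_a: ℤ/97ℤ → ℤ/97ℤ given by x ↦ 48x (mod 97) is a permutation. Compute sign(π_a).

Start at x=81: 81 → 8 → 93 → 2 → 96 → 49 → 24 → … (one orbit).
Cycle lengths of π_48 on ℤ/97ℤ: [48, 48, 1]; 3 cycles in total.
97 − 3 = 94 transpositions; sign(π) = (−1)^94 = +1.
(48|97)_J = +1 (Zolotarev's lemma cross-check).

+1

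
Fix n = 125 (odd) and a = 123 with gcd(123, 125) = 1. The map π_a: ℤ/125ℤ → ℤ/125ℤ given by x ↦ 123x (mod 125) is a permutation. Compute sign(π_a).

-1

Trace 56: π^k(56) = [56, 13, 99, 52, 21, 83, 84] for k=0..6.
The orbit structure of x ↦ 123x mod 125: 4 orbits of sizes [100, 20, 4, 1].
Σ(ℓ_i−1) = 125−4 = 121; sign = (−1)^121 = -1.
(123|125)_J = -1 (Zolotarev's lemma cross-check).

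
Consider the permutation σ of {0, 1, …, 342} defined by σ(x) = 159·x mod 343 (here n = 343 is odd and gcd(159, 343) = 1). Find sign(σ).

Orbit of 80 under x↦159x: [80, 29, 152, 158, 83, 163, 192]… (length divides ord_343(159)).
The orbit structure of x ↦ 159x mod 343: 4 orbits of sizes [294, 42, 6, 1].
4 cycles on 343: each ℓ→(−1)^(ℓ−1), product (−1)^339 = -1.
The Jacobi symbol (159|343) = -1 (Zolotarev) agrees.

-1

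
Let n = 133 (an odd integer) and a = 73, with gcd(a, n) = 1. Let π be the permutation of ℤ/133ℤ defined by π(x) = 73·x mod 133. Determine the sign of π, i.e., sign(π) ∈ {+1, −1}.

Start at x=23: 23 → 83 → 74 → 82 → 1 → 73 → 9 → … (one orbit).
Cycle lengths of π_73 on ℤ/133ℤ: [18, 18, 18, 18, 18, 18, 9, 9, 6, 1]; 10 cycles in total.
sign(π) = (−1)^{n − #cycles} = (−1)^{133−10} = (−1)^123 = -1.
The Jacobi symbol (73|133) = -1 (Zolotarev) agrees.

-1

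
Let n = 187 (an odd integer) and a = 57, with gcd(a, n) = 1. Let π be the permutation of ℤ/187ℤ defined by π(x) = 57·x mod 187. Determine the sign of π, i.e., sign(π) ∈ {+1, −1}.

+1

Start at x=29: 29 → 157 → 160 → 144 → 167 → 169 → 96 → … (one orbit).
Decompose π into cycles: lengths [80, 80, 16, 10, 1] (5 cycles, including the fixed point 0).
5 cycles on 187: each ℓ→(−1)^(ℓ−1), product (−1)^182 = +1.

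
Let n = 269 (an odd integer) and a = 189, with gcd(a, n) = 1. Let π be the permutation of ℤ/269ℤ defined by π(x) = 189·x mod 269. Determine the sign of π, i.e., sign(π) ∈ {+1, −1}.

Trace 34: π^k(34) = [34, 239, 248, 66, 100, 70, 49] for k=0..6.
The orbit structure of x ↦ 189x mod 269: 3 orbits of sizes [134, 134, 1].
3 cycles on 269: each ℓ→(−1)^(ℓ−1), product (−1)^266 = +1.

+1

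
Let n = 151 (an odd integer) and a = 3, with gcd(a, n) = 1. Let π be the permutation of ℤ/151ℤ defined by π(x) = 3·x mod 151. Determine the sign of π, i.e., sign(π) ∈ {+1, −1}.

Orbit of 101 under x↦3x: [101, 1, 3, 9, 27, 81, 92]… (length divides ord_151(3)).
π_3 has 4 disjoint cycles with lengths [50, 50, 50, 1] on {0,…,150}.
151 − 4 = 147 transpositions; sign(π) = (−1)^147 = -1.

-1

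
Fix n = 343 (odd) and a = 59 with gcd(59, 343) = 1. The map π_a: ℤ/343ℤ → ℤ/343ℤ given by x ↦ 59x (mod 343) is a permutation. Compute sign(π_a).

Orbit of 243 under x↦59x: [243, 274, 45, 254, 237, 263, 82]… (length divides ord_343(59)).
Cycle type of π: 294 + 42 + 6 + 1; total 4 cycles.
Σ(ℓ_i−1) = 343−4 = 339; sign = (−1)^339 = -1.

-1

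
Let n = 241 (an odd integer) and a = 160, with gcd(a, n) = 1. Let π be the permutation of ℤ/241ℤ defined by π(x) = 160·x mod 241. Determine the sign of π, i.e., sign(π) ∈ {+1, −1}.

+1

Start at x=87: 87 → 183 → 119 → 1 → 160 → 54 → 205 → … (one orbit).
Cycle lengths of π_160 on ℤ/241ℤ: [15, 15, 15, 15, 15, 15, 15, 15, 15, 15, 15, 15, 15, 15, 15, 15, 1]; 17 cycles in total.
241 − 17 = 224 transpositions; sign(π) = (−1)^224 = +1.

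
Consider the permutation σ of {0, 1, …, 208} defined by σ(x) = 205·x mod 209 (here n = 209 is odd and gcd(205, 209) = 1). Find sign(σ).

Start at x=127: 127 → 119 → 151 → 23 → 117 → 159 → 200 → … (one orbit).
π_205 has 5 disjoint cycles with lengths [90, 90, 18, 10, 1] on {0,…,208}.
209 − 5 = 204 transpositions; sign(π) = (−1)^204 = +1.
The Jacobi symbol (205|209) = +1 (Zolotarev) agrees.

+1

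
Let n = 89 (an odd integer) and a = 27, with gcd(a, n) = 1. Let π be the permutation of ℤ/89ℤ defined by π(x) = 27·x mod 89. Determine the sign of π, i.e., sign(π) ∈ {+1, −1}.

-1

Orbit of 9 under x↦27x: [9, 65, 64, 37, 20, 6, 73]… (length divides ord_89(27)).
Cycle lengths of π_27 on ℤ/89ℤ: [88, 1]; 2 cycles in total.
Σ(ℓ_i−1) = 89−2 = 87; sign = (−1)^87 = -1.
Check: (27/89) = -1 by Zolotarev.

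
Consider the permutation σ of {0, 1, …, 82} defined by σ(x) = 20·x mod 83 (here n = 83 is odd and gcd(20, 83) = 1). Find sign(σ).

-1

Orbit of 47 under x↦20x: [47, 27, 42, 10, 34, 16, 71]… (length divides ord_83(20)).
Cycle lengths of π_20 on ℤ/83ℤ: [82, 1]; 2 cycles in total.
With 2 cycles on 83 points, sign = (−1)^{83−2} = -1.
Zolotarev: (20|83) = -1, matching the cycle-count sign.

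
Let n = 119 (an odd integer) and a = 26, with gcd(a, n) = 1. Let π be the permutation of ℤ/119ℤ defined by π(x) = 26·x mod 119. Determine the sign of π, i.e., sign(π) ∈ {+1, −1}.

Start at x=72: 72 → 87 → 1 → 26 → 81 → 83 → 16 → … (one orbit).
Cycle lengths of π_26 on ℤ/119ℤ: [24, 24, 24, 24, 8, 8, 6, 1]; 8 cycles in total.
n − c = 119 − 8 = 111; sign = (−1)^111 = -1.

-1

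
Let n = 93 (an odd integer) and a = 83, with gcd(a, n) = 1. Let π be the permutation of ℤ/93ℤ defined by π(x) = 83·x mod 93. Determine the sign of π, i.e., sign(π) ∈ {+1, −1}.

+1

Trace 26: π^k(26) = [26, 19, 89, 40, 65, 1, 83] for k=0..6.
π_83 has 5 disjoint cycles with lengths [30, 30, 30, 2, 1] on {0,…,92}.
5 cycles on 93: each ℓ→(−1)^(ℓ−1), product (−1)^88 = +1.
The Jacobi symbol (83|93) = +1 (Zolotarev) agrees.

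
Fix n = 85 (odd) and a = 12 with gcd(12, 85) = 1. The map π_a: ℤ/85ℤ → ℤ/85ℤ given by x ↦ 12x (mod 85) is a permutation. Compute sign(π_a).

Trace 21: π^k(21) = [21, 82, 49, 78, 1, 12, 59] for k=0..6.
Cycle lengths of π_12 on ℤ/85ℤ: [16, 16, 16, 16, 16, 4, 1]; 7 cycles in total.
7 cycles on 85: each ℓ→(−1)^(ℓ−1), product (−1)^78 = +1.
(12|85)_J = +1 (Zolotarev's lemma cross-check).

+1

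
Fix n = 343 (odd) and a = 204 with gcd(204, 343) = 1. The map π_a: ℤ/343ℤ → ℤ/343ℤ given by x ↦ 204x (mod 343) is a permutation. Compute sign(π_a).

+1

Start at x=183: 183 → 288 → 99 → 302 → 211 → 169 → 176 → … (one orbit).
The orbit structure of x ↦ 204x mod 343: 19 orbits of sizes [49, 49, 49, 49, 49, 49, 7, 7, 7, 7, 7, 7, 1, 1, 1, 1, 1, 1, 1].
343 − 19 = 324 transpositions; sign(π) = (−1)^324 = +1.
Zolotarev: (204|343) = +1, matching the cycle-count sign.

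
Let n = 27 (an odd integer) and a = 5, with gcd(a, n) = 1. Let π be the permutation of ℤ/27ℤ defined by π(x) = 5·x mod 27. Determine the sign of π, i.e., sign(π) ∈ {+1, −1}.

Start at x=14: 14 → 16 → 26 → 22 → 2 → 10 → 23 → … (one orbit).
4 cycles of lengths [18, 6, 2, 1].
sign(π) = (−1)^{n − #cycles} = (−1)^{27−4} = (−1)^23 = -1.
Via Zolotarev, sign(π_{5}) = (5|27) = -1.

-1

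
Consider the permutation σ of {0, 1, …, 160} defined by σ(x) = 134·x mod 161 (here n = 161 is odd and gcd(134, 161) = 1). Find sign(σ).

-1

Start at x=22: 22 → 50 → 99 → 64 → 43 → 127 → 113 → … (one orbit).
14 cycles of lengths [22, 22, 22, 22, 22, 22, 22, 1, 1, 1, 1, 1, 1, 1].
n − c = 161 − 14 = 147; sign = (−1)^147 = -1.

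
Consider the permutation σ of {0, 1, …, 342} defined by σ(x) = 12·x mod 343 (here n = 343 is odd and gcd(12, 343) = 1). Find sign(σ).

-1

Trace 258: π^k(258) = [258, 9, 108, 267, 117, 32, 41] for k=0..6.
π_12 has 4 disjoint cycles with lengths [294, 42, 6, 1] on {0,…,342}.
n − c = 343 − 4 = 339; sign = (−1)^339 = -1.
Check: (12/343) = -1 by Zolotarev.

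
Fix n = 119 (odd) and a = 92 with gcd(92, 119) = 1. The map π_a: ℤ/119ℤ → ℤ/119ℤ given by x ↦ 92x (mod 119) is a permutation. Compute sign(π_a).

Start at x=1: 1 → 92 → 15 → 71 → 106 → 113 → 43 → … (one orbit).
π_92 has 14 disjoint cycles with lengths [16, 16, 16, 16, 16, 16, 16, 1, 1, 1, 1, 1, 1, 1] on {0,…,118}.
With 14 cycles on 119 points, sign = (−1)^{119−14} = -1.

-1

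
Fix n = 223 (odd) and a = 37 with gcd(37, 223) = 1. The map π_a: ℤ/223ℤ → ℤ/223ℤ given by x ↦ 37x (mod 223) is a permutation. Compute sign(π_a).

Trace 217: π^k(217) = [217, 1, 37, 31, 32, 69, 100] for k=0..6.
Cycle lengths of π_37 on ℤ/223ℤ: [111, 111, 1]; 3 cycles in total.
With 3 cycles on 223 points, sign = (−1)^{223−3} = +1.
The Jacobi symbol (37|223) = +1 (Zolotarev) agrees.

+1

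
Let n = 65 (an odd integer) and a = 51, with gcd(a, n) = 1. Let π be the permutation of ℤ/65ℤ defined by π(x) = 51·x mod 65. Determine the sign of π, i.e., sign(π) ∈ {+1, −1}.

Start at x=1: 1 → 51 → 1 (one orbit).
The orbit structure of x ↦ 51x mod 65: 35 orbits of sizes [2, 2, 2, 2, 2, 2, 2, 2, 2, 2, 2, 2, 2, 2, 2, 2, 2, 2, 2, 2, 2, 2, 2, 2, 2, 2, 2, 2, 2, 2, 1, 1, 1, 1, 1].
35 cycles on 65: each ℓ→(−1)^(ℓ−1), product (−1)^30 = +1.
Zolotarev: (51|65) = +1, matching the cycle-count sign.

+1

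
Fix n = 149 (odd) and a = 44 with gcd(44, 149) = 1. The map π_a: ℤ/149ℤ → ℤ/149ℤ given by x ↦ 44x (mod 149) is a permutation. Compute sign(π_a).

Orbit of 1 under x↦44x: [1, 44, 148, 105]… (length divides ord_149(44)).
Cycle lengths of π_44 on ℤ/149ℤ: [4, 4, 4, 4, 4, 4, 4, 4, 4, 4, 4, 4, 4, 4, 4, 4, 4, 4, 4, 4, 4, 4, 4, 4, 4, 4, 4, 4, 4, 4, 4, 4, 4, 4, 4, 4, 4, 1]; 38 cycles in total.
Σ(ℓ_i−1) = 149−38 = 111; sign = (−1)^111 = -1.
Via Zolotarev, sign(π_{44}) = (44|149) = -1.

-1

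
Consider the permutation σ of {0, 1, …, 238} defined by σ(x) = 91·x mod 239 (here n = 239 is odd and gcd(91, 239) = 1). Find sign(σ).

Start at x=193: 193 → 116 → 40 → 55 → 225 → 160 → 220 → … (one orbit).
Cycle lengths of π_91 on ℤ/239ℤ: [119, 119, 1]; 3 cycles in total.
n − c = 239 − 3 = 236; sign = (−1)^236 = +1.
The Jacobi symbol (91|239) = +1 (Zolotarev) agrees.

+1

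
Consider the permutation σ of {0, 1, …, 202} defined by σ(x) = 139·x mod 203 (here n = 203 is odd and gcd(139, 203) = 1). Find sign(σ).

-1

Trace 111: π^k(111) = [111, 1, 139, 36, 132, 78, 83] for k=0..6.
Cycle type of π: 14×12 + 7×4 + 2×3 + 1; total 20 cycles.
Σ(ℓ_i−1) = 203−20 = 183; sign = (−1)^183 = -1.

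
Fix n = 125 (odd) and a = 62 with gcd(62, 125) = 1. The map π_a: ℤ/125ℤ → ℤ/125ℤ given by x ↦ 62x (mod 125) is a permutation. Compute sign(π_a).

-1

Start at x=73: 73 → 26 → 112 → 69 → 28 → 111 → 7 → … (one orbit).
4 cycles of lengths [100, 20, 4, 1].
4 cycles on 125: each ℓ→(−1)^(ℓ−1), product (−1)^121 = -1.
(62|125)_J = -1 (Zolotarev's lemma cross-check).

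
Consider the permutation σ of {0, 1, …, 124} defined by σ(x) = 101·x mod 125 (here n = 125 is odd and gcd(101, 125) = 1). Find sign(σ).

+1

Start at x=26: 26 → 1 → 101 → 76 → 51 → 26 (one orbit).
Cycle type of π: 5×20 + 1×25; total 45 cycles.
sign(π) = (−1)^{n − #cycles} = (−1)^{125−45} = (−1)^80 = +1.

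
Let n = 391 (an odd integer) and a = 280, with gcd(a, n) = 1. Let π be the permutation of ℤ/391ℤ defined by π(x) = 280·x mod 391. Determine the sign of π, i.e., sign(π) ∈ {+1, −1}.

+1

Start at x=26: 26 → 242 → 117 → 307 → 331 → 13 → 121 → … (one orbit).
Cycle type of π: 88×4 + 11×2 + 8×2 + 1; total 9 cycles.
With 9 cycles on 391 points, sign = (−1)^{391−9} = +1.
Check: (280/391) = +1 by Zolotarev.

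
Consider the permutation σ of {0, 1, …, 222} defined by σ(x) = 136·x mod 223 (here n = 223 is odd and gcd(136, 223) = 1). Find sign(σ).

+1

Trace 112: π^k(112) = [112, 68, 105, 8, 196, 119, 128] for k=0..6.
π_136 has 7 disjoint cycles with lengths [37, 37, 37, 37, 37, 37, 1] on {0,…,222}.
7 cycles on 223: each ℓ→(−1)^(ℓ−1), product (−1)^216 = +1.
Check: (136/223) = +1 by Zolotarev.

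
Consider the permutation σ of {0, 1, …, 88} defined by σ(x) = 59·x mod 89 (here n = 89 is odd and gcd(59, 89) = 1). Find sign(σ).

-1

Orbit of 49 under x↦59x: [49, 43, 45, 74, 5, 28, 50]… (length divides ord_89(59)).
2 cycles of lengths [88, 1].
Σ(ℓ_i−1) = 89−2 = 87; sign = (−1)^87 = -1.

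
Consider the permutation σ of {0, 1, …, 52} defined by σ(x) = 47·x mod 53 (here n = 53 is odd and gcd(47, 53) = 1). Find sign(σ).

Orbit of 47 under x↦47x: [47, 36, 49, 24, 15, 16, 10]… (length divides ord_53(47)).
Decompose π into cycles: lengths [13, 13, 13, 13, 1] (5 cycles, including the fixed point 0).
n − c = 53 − 5 = 48; sign = (−1)^48 = +1.
(47|53)_J = +1 (Zolotarev's lemma cross-check).

+1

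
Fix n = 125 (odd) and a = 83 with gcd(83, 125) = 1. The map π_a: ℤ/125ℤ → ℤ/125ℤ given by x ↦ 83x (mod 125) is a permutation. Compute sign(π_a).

-1

Start at x=98: 98 → 9 → 122 → 1 → 83 → 14 → 37 → … (one orbit).
π_83 has 4 disjoint cycles with lengths [100, 20, 4, 1] on {0,…,124}.
With 4 cycles on 125 points, sign = (−1)^{125−4} = -1.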